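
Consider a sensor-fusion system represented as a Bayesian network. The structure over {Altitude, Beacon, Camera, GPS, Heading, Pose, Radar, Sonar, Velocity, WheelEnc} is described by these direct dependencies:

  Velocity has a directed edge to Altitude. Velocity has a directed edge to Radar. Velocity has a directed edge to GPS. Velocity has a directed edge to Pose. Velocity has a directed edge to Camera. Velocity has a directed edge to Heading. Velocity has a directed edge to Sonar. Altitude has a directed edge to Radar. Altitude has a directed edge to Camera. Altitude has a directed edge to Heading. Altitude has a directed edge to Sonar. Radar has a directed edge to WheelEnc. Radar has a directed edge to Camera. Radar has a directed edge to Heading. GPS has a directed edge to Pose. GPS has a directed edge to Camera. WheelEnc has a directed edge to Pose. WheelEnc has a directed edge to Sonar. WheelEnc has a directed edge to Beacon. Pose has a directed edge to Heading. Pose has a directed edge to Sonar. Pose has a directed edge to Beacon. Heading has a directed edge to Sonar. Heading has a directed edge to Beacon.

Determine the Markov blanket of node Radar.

By definition, MB(Radar) is built from Radar's parents, Radar's children, and the co-parents of Radar.
Children of Radar: Camera, Heading, WheelEnc.
Parents of Radar: Altitude, Velocity.
Co-parents of Radar (other parents of its children):
  WheelEnc: —
  Camera: Altitude, GPS, Velocity
  Heading: Altitude, Pose, Velocity
Taking the union gives {Altitude, Camera, GPS, Heading, Pose, Velocity, WheelEnc}.

{Altitude, Camera, GPS, Heading, Pose, Velocity, WheelEnc}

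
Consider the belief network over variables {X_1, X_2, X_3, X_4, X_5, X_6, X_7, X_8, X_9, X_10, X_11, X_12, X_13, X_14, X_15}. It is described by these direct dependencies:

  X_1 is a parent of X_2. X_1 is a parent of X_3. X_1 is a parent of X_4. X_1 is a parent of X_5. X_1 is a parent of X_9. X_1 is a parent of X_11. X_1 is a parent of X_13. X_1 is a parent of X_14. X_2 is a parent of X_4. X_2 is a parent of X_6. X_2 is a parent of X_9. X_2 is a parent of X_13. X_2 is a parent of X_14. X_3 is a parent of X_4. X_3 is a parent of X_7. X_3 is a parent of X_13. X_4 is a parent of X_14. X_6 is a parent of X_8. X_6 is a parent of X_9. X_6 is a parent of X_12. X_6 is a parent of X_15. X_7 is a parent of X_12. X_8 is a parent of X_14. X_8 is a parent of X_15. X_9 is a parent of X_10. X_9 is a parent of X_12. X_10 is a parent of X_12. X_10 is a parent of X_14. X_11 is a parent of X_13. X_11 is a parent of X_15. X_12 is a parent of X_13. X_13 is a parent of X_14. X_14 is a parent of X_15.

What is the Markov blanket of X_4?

Recall MB(v) = parents ∪ children ∪ spouses, where spouses are the other parents of v's children.
X_4 has child X_14.
Pa(X_4) = {X_1, X_2, X_3}.
For each child, the remaining parents (spouses of X_4):
  parents(X_14) \ {X_4} = {X_1, X_2, X_8, X_10, X_13}.
MB(X_4) = {X_1, X_2, X_3, X_8, X_10, X_13, X_14}.

{X_1, X_2, X_3, X_8, X_10, X_13, X_14}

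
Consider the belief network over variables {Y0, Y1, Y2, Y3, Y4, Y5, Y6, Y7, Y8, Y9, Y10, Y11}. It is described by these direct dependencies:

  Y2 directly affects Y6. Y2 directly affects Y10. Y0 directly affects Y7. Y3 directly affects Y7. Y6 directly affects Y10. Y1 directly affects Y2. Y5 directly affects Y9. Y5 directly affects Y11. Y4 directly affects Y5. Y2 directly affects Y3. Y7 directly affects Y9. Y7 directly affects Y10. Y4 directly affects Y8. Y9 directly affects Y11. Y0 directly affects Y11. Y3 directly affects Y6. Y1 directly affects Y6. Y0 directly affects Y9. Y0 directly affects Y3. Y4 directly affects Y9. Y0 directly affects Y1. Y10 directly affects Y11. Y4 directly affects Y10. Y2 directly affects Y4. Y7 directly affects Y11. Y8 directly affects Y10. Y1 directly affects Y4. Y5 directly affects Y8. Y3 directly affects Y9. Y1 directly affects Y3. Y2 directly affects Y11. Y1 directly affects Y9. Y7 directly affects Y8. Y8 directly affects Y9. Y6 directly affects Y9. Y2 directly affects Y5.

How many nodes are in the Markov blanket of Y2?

A node's Markov blanket = Pa ∪ Ch ∪ (parents of Ch other than the node itself).
Y2 has children Y3, Y4, Y5, Y6, Y10, Y11.
Y2 has parent Y1.
For each child, the remaining parents (spouses of Y2):
  Y3: Y0, Y1
  Y4: Y1
  Y5: Y4
  Y6: Y1, Y3
  Y10: Y4, Y6, Y7, Y8
  Y11: Y0, Y5, Y7, Y9, Y10
MB(Y2) = {Y0, Y1, Y3, Y4, Y5, Y6, Y7, Y8, Y9, Y10, Y11}, which has 11 nodes.

11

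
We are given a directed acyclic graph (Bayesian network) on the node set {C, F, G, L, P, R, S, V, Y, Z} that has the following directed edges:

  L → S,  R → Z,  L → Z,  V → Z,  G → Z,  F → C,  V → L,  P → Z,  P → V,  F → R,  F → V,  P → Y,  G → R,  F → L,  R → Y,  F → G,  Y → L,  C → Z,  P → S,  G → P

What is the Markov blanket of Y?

By definition, MB(Y) is built from Y's parents, Y's children, and the co-parents of Y.
Parents of Y: P, R.
Ch(Y) = {L}.
Other parents of Y's children:
  L's other parents are F, V.
So the Markov blanket of Y is {F, L, P, R, V}.

{F, L, P, R, V}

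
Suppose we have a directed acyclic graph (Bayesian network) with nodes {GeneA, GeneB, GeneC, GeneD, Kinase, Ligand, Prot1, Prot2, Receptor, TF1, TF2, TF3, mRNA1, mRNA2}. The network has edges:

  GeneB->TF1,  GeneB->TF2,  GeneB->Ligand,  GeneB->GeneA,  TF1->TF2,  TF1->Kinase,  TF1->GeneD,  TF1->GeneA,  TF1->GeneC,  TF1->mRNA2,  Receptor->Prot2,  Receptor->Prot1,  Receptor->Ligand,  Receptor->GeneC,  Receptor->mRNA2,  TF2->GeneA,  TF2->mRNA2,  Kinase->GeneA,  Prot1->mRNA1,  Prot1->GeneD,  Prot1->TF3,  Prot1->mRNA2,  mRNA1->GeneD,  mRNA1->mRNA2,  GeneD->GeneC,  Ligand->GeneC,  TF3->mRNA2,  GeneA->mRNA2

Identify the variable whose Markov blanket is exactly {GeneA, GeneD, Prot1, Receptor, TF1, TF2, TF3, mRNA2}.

mRNA1

The target node must have every member of {GeneA, GeneD, Prot1, Receptor, TF1, TF2, TF3, mRNA2} as a parent, child, or co-parent, and no others.
Parents of mRNA1: Prot1; children: GeneD, mRNA2; co-parents: GeneA, Prot1, Receptor, TF1, TF2, TF3.
These exactly cover the given set, so the node is mRNA1.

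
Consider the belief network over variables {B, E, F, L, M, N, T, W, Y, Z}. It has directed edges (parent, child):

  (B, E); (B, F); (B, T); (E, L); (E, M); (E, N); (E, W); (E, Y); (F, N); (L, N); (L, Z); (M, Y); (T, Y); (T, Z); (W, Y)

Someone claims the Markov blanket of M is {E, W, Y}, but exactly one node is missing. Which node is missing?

A node's Markov blanket = Pa ∪ Ch ∪ (parents of Ch other than the node itself).
M's children: Y.
Parents of M: E.
Parents of each child, excluding M:
  parents(Y) \ {M} = {E, T, W}.
MB(M) = {E, T, W, Y}.
Comparing with the claimed set, T is missing.

T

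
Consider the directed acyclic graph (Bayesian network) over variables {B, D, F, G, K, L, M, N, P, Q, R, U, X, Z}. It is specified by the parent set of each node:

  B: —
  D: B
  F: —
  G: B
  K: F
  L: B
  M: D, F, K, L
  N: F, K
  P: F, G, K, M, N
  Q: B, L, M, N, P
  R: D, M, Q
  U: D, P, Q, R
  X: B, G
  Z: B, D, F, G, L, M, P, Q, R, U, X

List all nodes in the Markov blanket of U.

U has parents D, P, Q, R.
U's children: Z.
For each child, the remaining parents (spouses of U):
  Z also has parents B, D, F, G, L, M, P, Q, R, X.
Union: {D, P, Q, R} ∪ {Z} ∪ {B, D, F, G, L, M, P, Q, R, X} = {B, D, F, G, L, M, P, Q, R, X, Z}.

{B, D, F, G, L, M, P, Q, R, X, Z}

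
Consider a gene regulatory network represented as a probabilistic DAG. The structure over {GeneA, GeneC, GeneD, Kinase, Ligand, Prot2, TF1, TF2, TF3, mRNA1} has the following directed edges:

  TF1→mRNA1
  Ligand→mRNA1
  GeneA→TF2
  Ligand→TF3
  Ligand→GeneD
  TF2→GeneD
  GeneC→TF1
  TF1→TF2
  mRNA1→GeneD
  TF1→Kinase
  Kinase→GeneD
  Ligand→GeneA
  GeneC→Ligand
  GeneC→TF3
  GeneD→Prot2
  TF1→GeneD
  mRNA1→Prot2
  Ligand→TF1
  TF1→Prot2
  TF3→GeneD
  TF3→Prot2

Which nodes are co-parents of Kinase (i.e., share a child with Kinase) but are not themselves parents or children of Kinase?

{Ligand, TF2, TF3, mRNA1}

Children of Kinase: GeneD.
  parents(GeneD) \ {Kinase} = {Ligand, TF1, TF2, TF3, mRNA1}.
Excluding nodes already adjacent to Kinase (GeneD, TF1), the co-parent-only contribution is {Ligand, TF2, TF3, mRNA1}.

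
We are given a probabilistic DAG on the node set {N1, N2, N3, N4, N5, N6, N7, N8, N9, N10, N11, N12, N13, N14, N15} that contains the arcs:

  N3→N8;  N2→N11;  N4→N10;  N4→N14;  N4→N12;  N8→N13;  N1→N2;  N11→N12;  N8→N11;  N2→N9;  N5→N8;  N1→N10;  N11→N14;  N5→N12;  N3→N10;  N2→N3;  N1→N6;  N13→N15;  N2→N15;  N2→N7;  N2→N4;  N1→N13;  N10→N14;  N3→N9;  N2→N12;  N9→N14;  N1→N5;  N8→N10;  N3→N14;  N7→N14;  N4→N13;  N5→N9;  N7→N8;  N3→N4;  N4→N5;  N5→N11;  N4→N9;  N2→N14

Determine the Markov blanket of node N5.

{N1, N2, N3, N4, N7, N8, N9, N11, N12}

By definition, MB(N5) is built from N5's parents, N5's children, and the co-parents of N5.
Pa(N5) = {N1, N4}.
Children of N5: N8, N9, N11, N12.
Other parents of N5's children:
  N8's other parents are N3, N7.
  N9's other parents are N2, N3, N4.
  N11 also has parents N2, N8.
  N12's other parents are N2, N4, N11.
MB(N5) = {N1, N2, N3, N4, N7, N8, N9, N11, N12}.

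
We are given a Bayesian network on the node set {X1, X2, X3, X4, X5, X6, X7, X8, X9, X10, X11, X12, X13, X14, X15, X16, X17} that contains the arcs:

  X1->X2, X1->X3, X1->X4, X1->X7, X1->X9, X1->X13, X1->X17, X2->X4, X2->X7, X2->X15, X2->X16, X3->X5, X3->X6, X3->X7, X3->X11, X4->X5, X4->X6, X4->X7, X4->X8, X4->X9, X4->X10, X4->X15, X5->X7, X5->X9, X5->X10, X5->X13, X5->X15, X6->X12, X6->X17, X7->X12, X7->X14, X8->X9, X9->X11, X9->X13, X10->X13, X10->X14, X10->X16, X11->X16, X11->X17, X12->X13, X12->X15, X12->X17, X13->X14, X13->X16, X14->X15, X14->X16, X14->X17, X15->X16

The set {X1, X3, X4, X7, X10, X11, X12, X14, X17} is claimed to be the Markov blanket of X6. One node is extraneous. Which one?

X10

By definition, MB(X6) is built from X6's parents, X6's children, and the co-parents of X6.
Ch(X6) = {X12, X17}.
X6's parents: X3, X4.
Other parents of X6's children:
  X12's other parent is X7.
  X17's other parents are X1, X11, X12, X14.
MB(X6) = {X1, X3, X4, X7, X11, X12, X14, X17}.
X10 is neither a parent, child, nor co-parent of X6, so it does not belong.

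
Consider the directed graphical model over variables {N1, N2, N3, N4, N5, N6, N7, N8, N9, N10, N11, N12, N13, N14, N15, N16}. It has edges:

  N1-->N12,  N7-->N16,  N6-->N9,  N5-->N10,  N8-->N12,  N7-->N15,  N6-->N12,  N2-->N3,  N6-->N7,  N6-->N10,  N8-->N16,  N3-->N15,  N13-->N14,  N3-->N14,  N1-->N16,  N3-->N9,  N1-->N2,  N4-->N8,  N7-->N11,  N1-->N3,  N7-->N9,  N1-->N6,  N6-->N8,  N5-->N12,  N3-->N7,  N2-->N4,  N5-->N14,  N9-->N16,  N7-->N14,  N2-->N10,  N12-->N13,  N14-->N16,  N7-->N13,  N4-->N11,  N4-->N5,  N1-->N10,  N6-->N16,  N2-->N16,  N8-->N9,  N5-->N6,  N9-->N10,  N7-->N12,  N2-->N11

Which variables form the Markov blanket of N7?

N7 has children N9, N11, N12, N13, N14, N15, N16.
N7 has parents N3, N6.
Other parents of N7's children:
  N9: N3, N6, N8
  N11: N2, N4
  N12: N1, N5, N6, N8
  N13: N12
  N14: N3, N5, N13
  N15: N3
  N16: N1, N2, N6, N8, N9, N14
Taking the union gives {N1, N2, N3, N4, N5, N6, N8, N9, N11, N12, N13, N14, N15, N16}.

{N1, N2, N3, N4, N5, N6, N8, N9, N11, N12, N13, N14, N15, N16}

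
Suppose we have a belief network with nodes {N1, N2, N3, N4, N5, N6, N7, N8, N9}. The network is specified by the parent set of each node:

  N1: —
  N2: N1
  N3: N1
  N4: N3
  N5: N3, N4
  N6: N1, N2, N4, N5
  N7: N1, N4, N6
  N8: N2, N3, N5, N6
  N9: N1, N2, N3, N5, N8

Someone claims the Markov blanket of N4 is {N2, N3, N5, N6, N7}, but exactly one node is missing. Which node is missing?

N1

Recall MB(v) = parents ∪ children ∪ spouses, where spouses are the other parents of v's children.
Pa(N4) = {N3}.
N4's children: N5, N6, N7.
Co-parents of N4 (other parents of its children):
  N5: N3
  N6: N1, N2, N5
  N7: N1, N6
MB(N4) = {N1, N2, N3, N5, N6, N7}.
Comparing with the claimed set, N1 is missing.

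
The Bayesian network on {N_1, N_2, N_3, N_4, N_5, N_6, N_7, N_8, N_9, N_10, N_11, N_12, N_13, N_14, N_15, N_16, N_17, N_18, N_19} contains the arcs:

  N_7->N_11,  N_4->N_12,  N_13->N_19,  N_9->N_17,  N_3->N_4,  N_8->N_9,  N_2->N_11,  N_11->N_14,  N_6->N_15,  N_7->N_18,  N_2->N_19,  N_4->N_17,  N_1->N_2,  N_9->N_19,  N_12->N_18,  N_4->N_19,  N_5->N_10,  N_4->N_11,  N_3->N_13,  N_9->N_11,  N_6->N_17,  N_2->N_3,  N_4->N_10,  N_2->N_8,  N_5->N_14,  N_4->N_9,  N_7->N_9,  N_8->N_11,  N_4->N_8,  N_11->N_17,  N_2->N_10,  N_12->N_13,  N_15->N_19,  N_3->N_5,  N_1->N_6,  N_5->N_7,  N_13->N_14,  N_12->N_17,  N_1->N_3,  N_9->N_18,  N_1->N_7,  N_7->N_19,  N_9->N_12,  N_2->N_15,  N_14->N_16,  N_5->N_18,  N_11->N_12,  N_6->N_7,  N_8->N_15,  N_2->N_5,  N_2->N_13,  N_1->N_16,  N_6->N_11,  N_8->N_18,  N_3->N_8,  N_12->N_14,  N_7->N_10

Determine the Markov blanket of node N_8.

Pa(N_8) = {N_2, N_3, N_4}.
N_8 has children N_9, N_11, N_15, N_18.
Co-parents of N_8 (other parents of its children):
  N_9: N_4, N_7
  N_11: N_2, N_4, N_6, N_7, N_9
  N_15: N_2, N_6
  N_18: N_5, N_7, N_9, N_12
Union: {N_2, N_3, N_4} ∪ {N_9, N_11, N_15, N_18} ∪ {N_2, N_4, N_5, N_6, N_7, N_9, N_12} = {N_2, N_3, N_4, N_5, N_6, N_7, N_9, N_11, N_12, N_15, N_18}.

{N_2, N_3, N_4, N_5, N_6, N_7, N_9, N_11, N_12, N_15, N_18}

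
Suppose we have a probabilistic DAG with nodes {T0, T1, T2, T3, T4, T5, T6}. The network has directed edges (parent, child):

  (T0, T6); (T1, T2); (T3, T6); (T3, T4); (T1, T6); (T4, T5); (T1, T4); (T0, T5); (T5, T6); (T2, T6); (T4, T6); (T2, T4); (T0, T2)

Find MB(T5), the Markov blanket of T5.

{T0, T1, T2, T3, T4, T6}

Recall MB(v) = parents ∪ children ∪ spouses, where spouses are the other parents of v's children.
Parents of T5: T0, T4.
Ch(T5) = {T6}.
Parents of each child, excluding T5:
  T6's other parents are T0, T1, T2, T3, T4.
MB(T5) = {T0, T1, T2, T3, T4, T6}.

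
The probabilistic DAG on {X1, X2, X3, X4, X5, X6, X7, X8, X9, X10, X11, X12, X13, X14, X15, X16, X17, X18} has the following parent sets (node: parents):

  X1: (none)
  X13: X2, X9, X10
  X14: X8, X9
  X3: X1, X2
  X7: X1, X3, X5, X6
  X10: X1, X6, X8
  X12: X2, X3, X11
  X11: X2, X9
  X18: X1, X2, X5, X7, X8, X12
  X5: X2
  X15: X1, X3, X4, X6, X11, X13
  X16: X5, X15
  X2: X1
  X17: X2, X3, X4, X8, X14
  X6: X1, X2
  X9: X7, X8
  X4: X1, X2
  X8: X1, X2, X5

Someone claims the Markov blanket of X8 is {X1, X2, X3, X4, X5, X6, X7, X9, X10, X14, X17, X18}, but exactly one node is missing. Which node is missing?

X8's children: X9, X10, X14, X17, X18.
X8's parents: X1, X2, X5.
For each child, the remaining parents (spouses of X8):
  parents(X9) \ {X8} = {X7}.
  X10 also has parents X1, X6.
  parents(X14) \ {X8} = {X9}.
  parents(X17) \ {X8} = {X2, X3, X4, X14}.
  parents(X18) \ {X8} = {X1, X2, X5, X7, X12}.
MB(X8) = {X1, X2, X3, X4, X5, X6, X7, X9, X10, X12, X14, X17, X18}.
Comparing with the claimed set, X12 is missing.

X12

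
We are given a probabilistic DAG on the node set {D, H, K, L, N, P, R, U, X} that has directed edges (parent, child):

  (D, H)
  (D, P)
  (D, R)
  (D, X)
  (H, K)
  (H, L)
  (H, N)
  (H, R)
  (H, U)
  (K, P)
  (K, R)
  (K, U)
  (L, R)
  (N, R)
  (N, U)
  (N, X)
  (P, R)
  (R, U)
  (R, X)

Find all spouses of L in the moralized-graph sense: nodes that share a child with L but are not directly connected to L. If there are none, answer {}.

Children of L: R.
  R: D, H, K, N, P
Excluding nodes already adjacent to L (H, R), the co-parent-only contribution is {D, K, N, P}.

{D, K, N, P}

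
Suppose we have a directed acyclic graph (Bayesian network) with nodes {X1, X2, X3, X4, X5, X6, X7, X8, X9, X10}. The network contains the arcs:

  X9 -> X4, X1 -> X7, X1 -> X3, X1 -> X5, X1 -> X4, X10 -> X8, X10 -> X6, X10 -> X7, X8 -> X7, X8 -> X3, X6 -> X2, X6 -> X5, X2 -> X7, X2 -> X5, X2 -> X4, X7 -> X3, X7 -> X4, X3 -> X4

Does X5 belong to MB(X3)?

The Markov blanket of a node is its parents, its children, and the other parents of its children.
Parents of X3: X1, X7, X8.
Children of X3: X4.
Parents of each child, excluding X3:
  parents(X4) \ {X3} = {X1, X2, X7, X9}.
MB(X3) = {X1, X2, X4, X7, X8, X9}; X5 is not in this set.

No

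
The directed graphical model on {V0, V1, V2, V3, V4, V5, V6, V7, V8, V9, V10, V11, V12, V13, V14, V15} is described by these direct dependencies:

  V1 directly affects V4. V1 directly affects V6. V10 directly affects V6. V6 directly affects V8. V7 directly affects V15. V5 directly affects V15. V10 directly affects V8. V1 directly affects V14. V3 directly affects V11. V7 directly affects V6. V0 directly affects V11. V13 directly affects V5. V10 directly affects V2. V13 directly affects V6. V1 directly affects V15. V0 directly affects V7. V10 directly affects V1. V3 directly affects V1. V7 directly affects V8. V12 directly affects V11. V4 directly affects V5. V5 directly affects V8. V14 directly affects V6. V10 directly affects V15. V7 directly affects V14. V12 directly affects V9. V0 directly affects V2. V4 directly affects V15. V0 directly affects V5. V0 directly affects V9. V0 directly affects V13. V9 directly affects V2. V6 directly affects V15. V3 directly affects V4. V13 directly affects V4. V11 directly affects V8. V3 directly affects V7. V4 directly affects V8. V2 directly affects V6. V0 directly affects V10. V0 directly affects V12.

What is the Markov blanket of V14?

Pa(V14) = {V1, V7}.
V14 has child V6.
Co-parents of V14 (other parents of its children):
  parents(V6) \ {V14} = {V1, V2, V7, V10, V13}.
Union: {V1, V7} ∪ {V6} ∪ {V1, V2, V7, V10, V13} = {V1, V2, V6, V7, V10, V13}.

{V1, V2, V6, V7, V10, V13}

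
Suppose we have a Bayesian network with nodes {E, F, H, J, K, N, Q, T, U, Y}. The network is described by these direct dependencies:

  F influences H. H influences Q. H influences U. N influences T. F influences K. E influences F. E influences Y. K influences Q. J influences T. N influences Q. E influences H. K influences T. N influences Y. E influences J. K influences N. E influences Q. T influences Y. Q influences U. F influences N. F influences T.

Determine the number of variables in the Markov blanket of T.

Children of T: Y.
T's parents: F, J, K, N.
Other parents of T's children:
  parents(Y) \ {T} = {E, N}.
MB(T) = {E, F, J, K, N, Y}, which has 6 nodes.

6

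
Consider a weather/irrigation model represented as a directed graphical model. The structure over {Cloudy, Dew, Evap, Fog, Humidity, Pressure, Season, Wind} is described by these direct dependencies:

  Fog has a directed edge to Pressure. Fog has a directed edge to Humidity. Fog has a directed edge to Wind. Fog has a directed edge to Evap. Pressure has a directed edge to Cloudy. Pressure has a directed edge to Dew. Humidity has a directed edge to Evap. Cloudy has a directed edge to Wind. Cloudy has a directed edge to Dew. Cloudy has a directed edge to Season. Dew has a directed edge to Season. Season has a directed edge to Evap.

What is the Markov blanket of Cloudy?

Cloudy's parents: Pressure.
Cloudy's children: Dew, Season, Wind.
For each child, the remaining parents (spouses of Cloudy):
  Wind: Fog
  Dew: Pressure
  Season: Dew
Taking the union gives {Dew, Fog, Pressure, Season, Wind}.

{Dew, Fog, Pressure, Season, Wind}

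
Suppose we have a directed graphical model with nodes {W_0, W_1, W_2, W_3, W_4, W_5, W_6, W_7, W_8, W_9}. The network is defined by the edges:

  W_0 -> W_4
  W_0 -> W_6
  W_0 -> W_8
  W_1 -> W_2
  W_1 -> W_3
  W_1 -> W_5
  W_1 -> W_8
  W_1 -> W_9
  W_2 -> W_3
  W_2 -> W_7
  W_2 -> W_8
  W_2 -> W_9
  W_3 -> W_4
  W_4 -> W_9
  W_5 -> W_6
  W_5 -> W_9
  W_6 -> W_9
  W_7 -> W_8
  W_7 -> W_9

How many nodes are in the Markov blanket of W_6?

Ch(W_6) = {W_9}.
Parents of W_6: W_0, W_5.
Co-parents of W_6 (other parents of its children):
  W_9 also has parents W_1, W_2, W_4, W_5, W_7.
MB(W_6) = {W_0, W_1, W_2, W_4, W_5, W_7, W_9}, which has 7 nodes.

7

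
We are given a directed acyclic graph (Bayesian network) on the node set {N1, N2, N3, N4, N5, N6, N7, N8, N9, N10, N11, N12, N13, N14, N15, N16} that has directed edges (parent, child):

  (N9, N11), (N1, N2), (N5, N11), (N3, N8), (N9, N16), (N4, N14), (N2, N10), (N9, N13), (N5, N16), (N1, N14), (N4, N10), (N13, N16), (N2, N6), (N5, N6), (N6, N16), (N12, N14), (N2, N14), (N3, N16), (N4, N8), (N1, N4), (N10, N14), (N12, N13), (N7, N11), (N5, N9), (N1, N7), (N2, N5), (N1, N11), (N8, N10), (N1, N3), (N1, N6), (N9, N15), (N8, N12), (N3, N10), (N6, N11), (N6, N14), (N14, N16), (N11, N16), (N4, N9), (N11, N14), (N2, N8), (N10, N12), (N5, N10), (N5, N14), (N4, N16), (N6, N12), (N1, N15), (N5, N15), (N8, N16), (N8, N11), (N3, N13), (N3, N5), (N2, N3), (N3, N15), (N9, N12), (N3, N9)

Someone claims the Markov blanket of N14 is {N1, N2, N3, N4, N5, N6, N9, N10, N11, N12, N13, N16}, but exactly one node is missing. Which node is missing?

Pa(N14) = {N1, N2, N4, N5, N6, N10, N11, N12}.
Children of N14: N16.
Other parents of N14's children:
  N16 also has parents N3, N4, N5, N6, N8, N9, N11, N13.
MB(N14) = {N1, N2, N3, N4, N5, N6, N8, N9, N10, N11, N12, N13, N16}.
Comparing with the claimed set, N8 is missing.

N8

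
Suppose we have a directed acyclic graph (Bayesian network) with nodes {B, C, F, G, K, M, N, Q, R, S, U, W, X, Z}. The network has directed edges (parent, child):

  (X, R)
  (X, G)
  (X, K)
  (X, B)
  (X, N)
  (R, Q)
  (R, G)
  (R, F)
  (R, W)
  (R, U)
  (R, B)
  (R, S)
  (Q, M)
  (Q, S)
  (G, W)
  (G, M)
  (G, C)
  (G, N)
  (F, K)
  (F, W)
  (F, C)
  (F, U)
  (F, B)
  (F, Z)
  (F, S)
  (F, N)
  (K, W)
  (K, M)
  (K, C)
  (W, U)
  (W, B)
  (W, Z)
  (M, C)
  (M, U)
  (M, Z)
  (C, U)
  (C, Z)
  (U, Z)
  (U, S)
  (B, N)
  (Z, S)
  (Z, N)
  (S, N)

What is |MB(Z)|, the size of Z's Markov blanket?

By definition, MB(Z) is built from Z's parents, Z's children, and the co-parents of Z.
Ch(Z) = {N, S}.
Z has parents C, F, M, U, W.
Parents of each child, excluding Z:
  S also has parents F, Q, R, U.
  N's other parents are B, F, G, S, X.
MB(Z) = {B, C, F, G, M, N, Q, R, S, U, W, X}, which has 12 nodes.

12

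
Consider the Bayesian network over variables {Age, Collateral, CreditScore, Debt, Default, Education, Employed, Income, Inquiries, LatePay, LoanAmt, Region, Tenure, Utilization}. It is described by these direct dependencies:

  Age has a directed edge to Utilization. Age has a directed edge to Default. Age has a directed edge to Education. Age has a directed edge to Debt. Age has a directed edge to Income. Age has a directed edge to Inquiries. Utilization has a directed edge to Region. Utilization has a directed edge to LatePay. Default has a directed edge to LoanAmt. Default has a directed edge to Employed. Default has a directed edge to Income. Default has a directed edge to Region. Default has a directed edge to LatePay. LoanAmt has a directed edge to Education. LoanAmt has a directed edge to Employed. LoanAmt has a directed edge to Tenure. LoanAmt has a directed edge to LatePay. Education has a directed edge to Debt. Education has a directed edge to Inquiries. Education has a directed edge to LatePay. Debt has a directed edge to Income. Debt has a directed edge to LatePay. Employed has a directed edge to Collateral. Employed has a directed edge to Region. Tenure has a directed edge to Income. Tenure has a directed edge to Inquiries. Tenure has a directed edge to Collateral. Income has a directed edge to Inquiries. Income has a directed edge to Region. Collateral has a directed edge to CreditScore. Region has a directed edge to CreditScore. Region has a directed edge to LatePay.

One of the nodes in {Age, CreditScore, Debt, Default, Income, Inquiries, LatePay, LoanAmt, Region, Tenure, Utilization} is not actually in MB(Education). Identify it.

CreditScore

Education's children: Debt, Inquiries, LatePay.
Parents of Education: Age, LoanAmt.
Parents of each child, excluding Education:
  Debt: Age
  Inquiries: Age, Income, Tenure
  LatePay: Debt, Default, LoanAmt, Region, Utilization
MB(Education) = {Age, Debt, Default, Income, Inquiries, LatePay, LoanAmt, Region, Tenure, Utilization}.
CreditScore is neither a parent, child, nor co-parent of Education, so it does not belong.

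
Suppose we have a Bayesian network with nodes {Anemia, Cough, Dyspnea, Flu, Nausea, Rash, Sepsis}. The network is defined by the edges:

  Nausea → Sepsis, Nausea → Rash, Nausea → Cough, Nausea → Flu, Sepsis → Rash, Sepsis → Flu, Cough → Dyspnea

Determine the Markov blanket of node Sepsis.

{Flu, Nausea, Rash}

Sepsis has parent Nausea.
Sepsis's children: Flu, Rash.
For each child, the remaining parents (spouses of Sepsis):
  Rash: Nausea
  Flu: Nausea
MB(Sepsis) = {Flu, Nausea, Rash}.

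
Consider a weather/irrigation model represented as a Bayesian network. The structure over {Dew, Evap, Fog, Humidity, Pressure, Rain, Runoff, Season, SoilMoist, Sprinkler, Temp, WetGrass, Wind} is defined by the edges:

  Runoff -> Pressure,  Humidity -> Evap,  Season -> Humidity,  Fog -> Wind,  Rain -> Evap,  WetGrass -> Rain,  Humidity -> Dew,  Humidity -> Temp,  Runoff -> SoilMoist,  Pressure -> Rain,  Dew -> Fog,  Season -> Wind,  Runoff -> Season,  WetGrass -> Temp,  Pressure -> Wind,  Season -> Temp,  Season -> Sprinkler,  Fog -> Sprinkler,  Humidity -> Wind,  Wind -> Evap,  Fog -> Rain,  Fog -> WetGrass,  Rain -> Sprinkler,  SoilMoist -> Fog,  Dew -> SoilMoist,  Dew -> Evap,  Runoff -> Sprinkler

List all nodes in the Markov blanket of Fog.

{Dew, Humidity, Pressure, Rain, Runoff, Season, SoilMoist, Sprinkler, WetGrass, Wind}

By definition, MB(Fog) is built from Fog's parents, Fog's children, and the co-parents of Fog.
Pa(Fog) = {Dew, SoilMoist}.
Fog has children Rain, Sprinkler, WetGrass, Wind.
For each child, the remaining parents (spouses of Fog):
  WetGrass: —
  Rain: Pressure, WetGrass
  Wind: Humidity, Pressure, Season
  Sprinkler: Rain, Runoff, Season
MB(Fog) = {Dew, Humidity, Pressure, Rain, Runoff, Season, SoilMoist, Sprinkler, WetGrass, Wind}.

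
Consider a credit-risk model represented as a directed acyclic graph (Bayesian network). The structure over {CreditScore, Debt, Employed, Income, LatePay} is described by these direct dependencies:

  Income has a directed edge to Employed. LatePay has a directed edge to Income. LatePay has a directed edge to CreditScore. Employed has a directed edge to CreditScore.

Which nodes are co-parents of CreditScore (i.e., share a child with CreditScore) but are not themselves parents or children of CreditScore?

CreditScore has no children, so it has no co-parents. The set is empty.

{}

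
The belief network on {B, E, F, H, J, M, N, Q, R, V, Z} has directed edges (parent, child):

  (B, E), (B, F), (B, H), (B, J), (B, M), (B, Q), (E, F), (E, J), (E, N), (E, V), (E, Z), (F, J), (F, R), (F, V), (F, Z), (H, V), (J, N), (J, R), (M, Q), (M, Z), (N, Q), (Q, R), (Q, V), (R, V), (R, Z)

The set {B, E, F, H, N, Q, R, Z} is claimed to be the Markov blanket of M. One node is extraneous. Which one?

H

M's parents: B.
Children of M: Q, Z.
Co-parents of M (other parents of its children):
  parents(Q) \ {M} = {B, N}.
  parents(Z) \ {M} = {E, F, R}.
MB(M) = {B, E, F, N, Q, R, Z}.
H is neither a parent, child, nor co-parent of M, so it does not belong.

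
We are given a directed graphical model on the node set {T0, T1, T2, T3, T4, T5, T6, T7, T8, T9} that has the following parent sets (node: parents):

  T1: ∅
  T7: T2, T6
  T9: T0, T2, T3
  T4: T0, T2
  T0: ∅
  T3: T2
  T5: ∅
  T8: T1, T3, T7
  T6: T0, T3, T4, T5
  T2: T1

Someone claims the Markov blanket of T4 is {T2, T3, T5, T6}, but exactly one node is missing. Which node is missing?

Recall MB(v) = parents ∪ children ∪ spouses, where spouses are the other parents of v's children.
Pa(T4) = {T0, T2}.
T4 has child T6.
Co-parents of T4 (other parents of its children):
  T6 also has parents T0, T3, T5.
MB(T4) = {T0, T2, T3, T5, T6}.
Comparing with the claimed set, T0 is missing.

T0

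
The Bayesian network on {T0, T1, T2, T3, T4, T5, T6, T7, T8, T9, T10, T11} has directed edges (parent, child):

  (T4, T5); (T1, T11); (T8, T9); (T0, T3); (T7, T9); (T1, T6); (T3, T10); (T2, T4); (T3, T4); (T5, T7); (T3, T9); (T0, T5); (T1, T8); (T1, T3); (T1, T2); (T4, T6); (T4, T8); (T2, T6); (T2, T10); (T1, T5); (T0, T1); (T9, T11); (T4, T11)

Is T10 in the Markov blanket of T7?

T7's children: T9.
Pa(T7) = {T5}.
Co-parents of T7 (other parents of its children):
  T9: T3, T8
MB(T7) = {T3, T5, T8, T9}; T10 is not in this set.

No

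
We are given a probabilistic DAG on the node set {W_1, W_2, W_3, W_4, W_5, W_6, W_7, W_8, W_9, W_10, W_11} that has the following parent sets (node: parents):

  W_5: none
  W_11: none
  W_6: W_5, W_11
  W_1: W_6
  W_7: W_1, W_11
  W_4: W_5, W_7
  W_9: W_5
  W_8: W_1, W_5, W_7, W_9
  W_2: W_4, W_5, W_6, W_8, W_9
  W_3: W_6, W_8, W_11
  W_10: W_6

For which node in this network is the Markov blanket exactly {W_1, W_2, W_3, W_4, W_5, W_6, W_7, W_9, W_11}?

W_8

The target node must have every member of {W_1, W_2, W_3, W_4, W_5, W_6, W_7, W_9, W_11} as a parent, child, or co-parent, and no others.
Parents of W_8: W_1, W_5, W_7, W_9; children: W_2, W_3; co-parents: W_4, W_5, W_6, W_9, W_11.
These exactly cover the given set, so the node is W_8.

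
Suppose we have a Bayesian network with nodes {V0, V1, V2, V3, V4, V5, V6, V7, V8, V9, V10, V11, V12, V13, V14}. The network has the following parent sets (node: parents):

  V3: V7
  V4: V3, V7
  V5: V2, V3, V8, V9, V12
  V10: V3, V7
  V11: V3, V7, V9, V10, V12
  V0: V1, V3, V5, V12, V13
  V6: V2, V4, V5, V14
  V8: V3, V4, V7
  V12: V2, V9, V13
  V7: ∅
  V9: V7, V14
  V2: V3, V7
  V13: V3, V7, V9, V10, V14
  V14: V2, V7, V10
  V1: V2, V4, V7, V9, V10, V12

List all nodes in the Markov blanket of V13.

Pa(V13) = {V3, V7, V9, V10, V14}.
Ch(V13) = {V0, V12}.
Other parents of V13's children:
  V12: V2, V9
  V0: V1, V3, V5, V12
MB(V13) = {V0, V1, V2, V3, V5, V7, V9, V10, V12, V14}.

{V0, V1, V2, V3, V5, V7, V9, V10, V12, V14}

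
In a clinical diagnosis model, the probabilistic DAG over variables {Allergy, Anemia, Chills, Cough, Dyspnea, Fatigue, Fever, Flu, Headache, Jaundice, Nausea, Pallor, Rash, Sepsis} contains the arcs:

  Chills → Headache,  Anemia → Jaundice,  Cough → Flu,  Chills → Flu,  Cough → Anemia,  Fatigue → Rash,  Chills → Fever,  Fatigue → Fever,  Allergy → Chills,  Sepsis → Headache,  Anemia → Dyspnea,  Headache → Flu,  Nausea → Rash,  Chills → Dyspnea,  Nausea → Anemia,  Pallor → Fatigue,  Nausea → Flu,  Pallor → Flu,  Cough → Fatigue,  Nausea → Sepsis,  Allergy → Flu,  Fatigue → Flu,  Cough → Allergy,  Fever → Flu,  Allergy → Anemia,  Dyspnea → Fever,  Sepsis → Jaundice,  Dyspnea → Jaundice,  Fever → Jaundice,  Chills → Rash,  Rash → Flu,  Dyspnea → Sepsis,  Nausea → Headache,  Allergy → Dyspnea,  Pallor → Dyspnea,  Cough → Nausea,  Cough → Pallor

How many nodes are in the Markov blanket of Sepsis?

By definition, MB(Sepsis) is built from Sepsis's parents, Sepsis's children, and the co-parents of Sepsis.
Sepsis's children: Headache, Jaundice.
Sepsis's parents: Dyspnea, Nausea.
Other parents of Sepsis's children:
  Headache: Chills, Nausea
  Jaundice: Anemia, Dyspnea, Fever
MB(Sepsis) = {Anemia, Chills, Dyspnea, Fever, Headache, Jaundice, Nausea}, which has 7 nodes.

7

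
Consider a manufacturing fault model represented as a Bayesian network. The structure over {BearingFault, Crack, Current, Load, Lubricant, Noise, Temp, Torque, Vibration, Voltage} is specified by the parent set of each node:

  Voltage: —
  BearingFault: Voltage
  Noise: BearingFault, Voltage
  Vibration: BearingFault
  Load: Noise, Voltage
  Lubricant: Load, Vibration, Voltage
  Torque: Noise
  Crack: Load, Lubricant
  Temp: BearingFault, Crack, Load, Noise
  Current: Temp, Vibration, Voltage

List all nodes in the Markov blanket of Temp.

Recall MB(v) = parents ∪ children ∪ spouses, where spouses are the other parents of v's children.
Pa(Temp) = {BearingFault, Crack, Load, Noise}.
Ch(Temp) = {Current}.
For each child, the remaining parents (spouses of Temp):
  Current also has parents Vibration, Voltage.
MB(Temp) = {BearingFault, Crack, Current, Load, Noise, Vibration, Voltage}.

{BearingFault, Crack, Current, Load, Noise, Vibration, Voltage}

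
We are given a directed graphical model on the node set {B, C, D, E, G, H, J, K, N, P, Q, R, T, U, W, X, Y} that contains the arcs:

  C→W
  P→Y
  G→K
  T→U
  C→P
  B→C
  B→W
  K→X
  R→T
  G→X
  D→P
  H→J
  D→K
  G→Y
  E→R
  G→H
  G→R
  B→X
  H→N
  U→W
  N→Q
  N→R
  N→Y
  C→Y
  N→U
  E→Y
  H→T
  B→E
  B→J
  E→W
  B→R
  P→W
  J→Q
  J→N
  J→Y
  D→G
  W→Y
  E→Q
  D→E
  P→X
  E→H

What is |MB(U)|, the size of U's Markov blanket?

A node's Markov blanket = Pa ∪ Ch ∪ (parents of Ch other than the node itself).
U's parents: N, T.
Children of U: W.
Parents of each child, excluding U:
  parents(W) \ {U} = {B, C, E, P}.
MB(U) = {B, C, E, N, P, T, W}, which has 7 nodes.

7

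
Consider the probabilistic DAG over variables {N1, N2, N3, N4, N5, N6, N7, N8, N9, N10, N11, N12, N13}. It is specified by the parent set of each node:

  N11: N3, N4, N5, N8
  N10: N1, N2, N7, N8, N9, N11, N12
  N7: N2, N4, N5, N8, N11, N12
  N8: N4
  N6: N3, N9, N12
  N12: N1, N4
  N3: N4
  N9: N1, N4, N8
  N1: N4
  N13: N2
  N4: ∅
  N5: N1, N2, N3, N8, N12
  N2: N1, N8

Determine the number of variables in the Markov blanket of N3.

By definition, MB(N3) is built from N3's parents, N3's children, and the co-parents of N3.
Children of N3: N5, N6, N11.
N3 has parent N4.
Other parents of N3's children:
  N6: N9, N12
  N5: N1, N2, N8, N12
  N11: N4, N5, N8
MB(N3) = {N1, N2, N4, N5, N6, N8, N9, N11, N12}, which has 9 nodes.

9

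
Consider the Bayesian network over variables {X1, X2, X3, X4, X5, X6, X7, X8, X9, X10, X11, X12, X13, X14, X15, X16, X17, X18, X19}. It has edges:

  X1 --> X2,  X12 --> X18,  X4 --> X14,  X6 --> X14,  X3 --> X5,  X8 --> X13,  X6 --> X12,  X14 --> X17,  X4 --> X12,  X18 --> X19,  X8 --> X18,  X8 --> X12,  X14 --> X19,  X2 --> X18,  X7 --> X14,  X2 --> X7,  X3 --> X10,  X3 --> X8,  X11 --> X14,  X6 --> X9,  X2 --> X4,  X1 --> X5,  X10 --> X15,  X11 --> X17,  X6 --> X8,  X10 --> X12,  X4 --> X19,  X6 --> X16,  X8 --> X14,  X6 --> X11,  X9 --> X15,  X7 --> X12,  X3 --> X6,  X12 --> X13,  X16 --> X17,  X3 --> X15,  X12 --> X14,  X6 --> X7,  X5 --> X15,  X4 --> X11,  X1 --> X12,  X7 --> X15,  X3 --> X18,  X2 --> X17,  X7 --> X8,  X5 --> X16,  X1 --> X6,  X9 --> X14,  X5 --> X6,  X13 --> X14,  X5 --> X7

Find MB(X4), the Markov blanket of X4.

{X1, X2, X6, X7, X8, X9, X10, X11, X12, X13, X14, X18, X19}

Recall MB(v) = parents ∪ children ∪ spouses, where spouses are the other parents of v's children.
X4 has children X11, X12, X14, X19.
X4's parents: X2.
Other parents of X4's children:
  X11: X6
  X12: X1, X6, X7, X8, X10
  X14: X6, X7, X8, X9, X11, X12, X13
  X19: X14, X18
Taking the union gives {X1, X2, X6, X7, X8, X9, X10, X11, X12, X13, X14, X18, X19}.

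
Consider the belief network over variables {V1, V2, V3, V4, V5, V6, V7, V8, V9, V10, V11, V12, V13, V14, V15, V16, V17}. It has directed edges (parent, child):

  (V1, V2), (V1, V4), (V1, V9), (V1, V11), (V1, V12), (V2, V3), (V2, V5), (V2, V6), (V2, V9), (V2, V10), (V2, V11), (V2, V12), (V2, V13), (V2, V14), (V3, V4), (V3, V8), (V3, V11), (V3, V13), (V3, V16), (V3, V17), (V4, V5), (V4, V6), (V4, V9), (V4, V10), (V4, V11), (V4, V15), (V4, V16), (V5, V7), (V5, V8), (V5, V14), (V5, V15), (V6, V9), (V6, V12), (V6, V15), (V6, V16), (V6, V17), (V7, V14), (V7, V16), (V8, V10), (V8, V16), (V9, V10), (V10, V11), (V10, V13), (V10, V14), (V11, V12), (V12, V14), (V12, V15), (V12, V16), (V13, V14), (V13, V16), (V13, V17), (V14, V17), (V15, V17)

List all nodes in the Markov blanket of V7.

{V2, V3, V4, V5, V6, V8, V10, V12, V13, V14, V16}

A node's Markov blanket = Pa ∪ Ch ∪ (parents of Ch other than the node itself).
Pa(V7) = {V5}.
Ch(V7) = {V14, V16}.
Co-parents of V7 (other parents of its children):
  V14's other parents are V2, V5, V10, V12, V13.
  V16's other parents are V3, V4, V6, V8, V12, V13.
So the Markov blanket of V7 is {V2, V3, V4, V5, V6, V8, V10, V12, V13, V14, V16}.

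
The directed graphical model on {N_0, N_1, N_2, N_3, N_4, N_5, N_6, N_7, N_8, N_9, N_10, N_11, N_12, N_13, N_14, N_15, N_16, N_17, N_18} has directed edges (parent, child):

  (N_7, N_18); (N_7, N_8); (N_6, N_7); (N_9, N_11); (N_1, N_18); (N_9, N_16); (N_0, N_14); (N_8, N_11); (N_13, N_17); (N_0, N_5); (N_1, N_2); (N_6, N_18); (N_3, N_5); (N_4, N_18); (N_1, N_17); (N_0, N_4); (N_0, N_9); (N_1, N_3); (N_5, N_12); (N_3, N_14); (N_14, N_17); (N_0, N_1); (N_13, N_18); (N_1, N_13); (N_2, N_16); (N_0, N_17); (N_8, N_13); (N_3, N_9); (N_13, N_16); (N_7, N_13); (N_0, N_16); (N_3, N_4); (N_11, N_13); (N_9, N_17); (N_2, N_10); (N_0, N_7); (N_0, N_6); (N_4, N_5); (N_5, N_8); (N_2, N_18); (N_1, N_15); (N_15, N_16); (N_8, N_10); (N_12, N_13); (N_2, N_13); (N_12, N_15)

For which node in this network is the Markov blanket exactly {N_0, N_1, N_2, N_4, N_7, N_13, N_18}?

N_6

The target node must have every member of {N_0, N_1, N_2, N_4, N_7, N_13, N_18} as a parent, child, or co-parent, and no others.
Parents of N_6: N_0; children: N_7, N_18; co-parents: N_0, N_1, N_2, N_4, N_7, N_13.
These exactly cover the given set, so the node is N_6.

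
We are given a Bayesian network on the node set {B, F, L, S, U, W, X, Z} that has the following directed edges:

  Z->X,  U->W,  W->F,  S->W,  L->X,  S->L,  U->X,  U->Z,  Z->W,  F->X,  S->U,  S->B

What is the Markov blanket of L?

A node's Markov blanket = Pa ∪ Ch ∪ (parents of Ch other than the node itself).
L has parent S.
L has child X.
Other parents of L's children:
  parents(X) \ {L} = {F, U, Z}.
Taking the union gives {F, S, U, X, Z}.

{F, S, U, X, Z}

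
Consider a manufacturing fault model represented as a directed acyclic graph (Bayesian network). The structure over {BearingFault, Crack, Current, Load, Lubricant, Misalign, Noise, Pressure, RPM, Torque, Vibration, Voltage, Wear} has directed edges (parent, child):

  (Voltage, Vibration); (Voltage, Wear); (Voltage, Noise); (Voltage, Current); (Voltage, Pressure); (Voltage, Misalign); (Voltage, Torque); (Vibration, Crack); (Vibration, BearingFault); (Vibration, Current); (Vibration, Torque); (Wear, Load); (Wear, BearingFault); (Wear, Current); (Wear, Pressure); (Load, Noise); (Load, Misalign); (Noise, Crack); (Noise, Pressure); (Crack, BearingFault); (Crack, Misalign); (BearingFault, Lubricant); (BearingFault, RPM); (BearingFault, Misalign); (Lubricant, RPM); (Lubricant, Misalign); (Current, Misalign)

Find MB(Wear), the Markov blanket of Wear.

The Markov blanket of a node is its parents, its children, and the other parents of its children.
Wear's children: BearingFault, Current, Load, Pressure.
Pa(Wear) = {Voltage}.
Co-parents of Wear (other parents of its children):
  Load: no additional parents.
  BearingFault's other parents are Crack, Vibration.
  parents(Current) \ {Wear} = {Vibration, Voltage}.
  Pressure also has parents Noise, Voltage.
So the Markov blanket of Wear is {BearingFault, Crack, Current, Load, Noise, Pressure, Vibration, Voltage}.

{BearingFault, Crack, Current, Load, Noise, Pressure, Vibration, Voltage}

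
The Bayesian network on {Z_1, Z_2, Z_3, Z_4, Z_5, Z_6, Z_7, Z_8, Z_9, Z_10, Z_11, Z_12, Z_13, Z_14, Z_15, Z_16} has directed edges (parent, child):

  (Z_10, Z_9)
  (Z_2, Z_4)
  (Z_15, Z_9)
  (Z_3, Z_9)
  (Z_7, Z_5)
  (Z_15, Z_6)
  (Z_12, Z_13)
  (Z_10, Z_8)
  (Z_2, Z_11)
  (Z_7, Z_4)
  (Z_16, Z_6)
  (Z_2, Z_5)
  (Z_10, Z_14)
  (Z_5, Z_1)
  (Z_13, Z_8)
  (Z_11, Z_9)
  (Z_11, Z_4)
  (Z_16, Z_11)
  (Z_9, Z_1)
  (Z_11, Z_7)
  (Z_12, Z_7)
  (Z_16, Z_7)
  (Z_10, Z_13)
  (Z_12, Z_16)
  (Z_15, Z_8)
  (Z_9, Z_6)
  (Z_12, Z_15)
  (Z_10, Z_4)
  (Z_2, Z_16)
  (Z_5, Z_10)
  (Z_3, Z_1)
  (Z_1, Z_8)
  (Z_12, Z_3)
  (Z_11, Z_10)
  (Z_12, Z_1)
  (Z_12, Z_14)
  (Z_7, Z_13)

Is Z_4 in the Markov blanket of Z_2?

Yes

Z_4 is a child of Z_2.
So Z_4 ∈ MB(Z_2).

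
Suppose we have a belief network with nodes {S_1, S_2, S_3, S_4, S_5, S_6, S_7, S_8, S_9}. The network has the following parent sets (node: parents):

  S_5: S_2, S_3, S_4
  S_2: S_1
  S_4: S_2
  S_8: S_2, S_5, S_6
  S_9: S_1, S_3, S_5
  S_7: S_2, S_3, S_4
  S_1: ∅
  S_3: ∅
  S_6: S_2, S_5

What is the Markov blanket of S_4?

Recall MB(v) = parents ∪ children ∪ spouses, where spouses are the other parents of v's children.
Children of S_4: S_5, S_7.
S_4 has parent S_2.
Co-parents of S_4 (other parents of its children):
  S_5: S_2, S_3
  S_7: S_2, S_3
MB(S_4) = {S_2, S_3, S_5, S_7}.

{S_2, S_3, S_5, S_7}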